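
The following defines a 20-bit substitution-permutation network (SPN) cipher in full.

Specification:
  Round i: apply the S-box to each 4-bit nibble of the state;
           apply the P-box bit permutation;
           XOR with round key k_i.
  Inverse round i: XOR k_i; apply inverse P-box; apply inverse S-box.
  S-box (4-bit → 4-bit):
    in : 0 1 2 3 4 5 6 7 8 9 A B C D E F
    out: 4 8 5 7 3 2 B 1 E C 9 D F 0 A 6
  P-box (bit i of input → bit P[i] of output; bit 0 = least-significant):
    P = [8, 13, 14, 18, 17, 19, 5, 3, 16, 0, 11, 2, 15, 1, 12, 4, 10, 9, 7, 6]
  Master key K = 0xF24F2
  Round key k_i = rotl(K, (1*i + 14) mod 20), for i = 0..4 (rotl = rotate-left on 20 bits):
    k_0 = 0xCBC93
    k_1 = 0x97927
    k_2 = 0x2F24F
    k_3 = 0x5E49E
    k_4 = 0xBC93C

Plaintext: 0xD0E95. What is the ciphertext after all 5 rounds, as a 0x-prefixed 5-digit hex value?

s_0 = plaintext = 0xD0E95
s_1 = Round(s_0, k_0) = 0xC8CBE
s_2 = Round(s_1, k_1) = 0xE47D8
s_3 = Round(s_2, k_2) = 0x7100D
s_4 = Round(s_3, k_3) = 0x5E8AE
s_5 = Round(s_4, k_4) = 0xDE323

0xDE323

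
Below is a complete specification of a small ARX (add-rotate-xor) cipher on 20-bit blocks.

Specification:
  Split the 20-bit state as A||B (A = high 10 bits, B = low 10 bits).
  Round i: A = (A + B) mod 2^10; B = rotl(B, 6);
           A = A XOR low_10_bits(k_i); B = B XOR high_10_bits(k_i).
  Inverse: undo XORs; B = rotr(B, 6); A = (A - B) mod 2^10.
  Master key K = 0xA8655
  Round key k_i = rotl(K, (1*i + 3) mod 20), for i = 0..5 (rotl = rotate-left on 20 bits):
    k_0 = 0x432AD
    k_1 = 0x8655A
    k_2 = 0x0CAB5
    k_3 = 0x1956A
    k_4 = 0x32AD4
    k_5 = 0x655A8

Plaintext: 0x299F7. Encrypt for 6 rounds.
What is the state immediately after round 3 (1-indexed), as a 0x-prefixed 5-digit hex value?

0x6611F

s_0 = plaintext = 0x299F7
s_1 = Round(s_0, k_0) = 0x0C0D3
s_2 = Round(s_1, k_1) = 0x166D4
s_3 = Round(s_2, k_2) = 0x6611F
s_4 = Round(s_3, k_3) = 0xF77B4
s_5 = Round(s_4, k_4) = 0x515F1
s_6 = Round(s_5, k_5) = 0xA79CA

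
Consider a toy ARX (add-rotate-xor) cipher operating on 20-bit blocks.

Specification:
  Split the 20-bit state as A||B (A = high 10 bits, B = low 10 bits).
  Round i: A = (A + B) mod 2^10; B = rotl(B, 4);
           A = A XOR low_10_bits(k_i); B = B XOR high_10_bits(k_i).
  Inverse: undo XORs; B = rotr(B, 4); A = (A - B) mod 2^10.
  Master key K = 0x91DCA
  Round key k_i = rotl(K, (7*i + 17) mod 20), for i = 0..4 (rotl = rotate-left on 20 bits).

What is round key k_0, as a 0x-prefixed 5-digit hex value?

0x523B9

K = 0x91DCA
k_0 = rotl(K, (7*0+17) mod 20) = rotl(K, 17) = 0x523B9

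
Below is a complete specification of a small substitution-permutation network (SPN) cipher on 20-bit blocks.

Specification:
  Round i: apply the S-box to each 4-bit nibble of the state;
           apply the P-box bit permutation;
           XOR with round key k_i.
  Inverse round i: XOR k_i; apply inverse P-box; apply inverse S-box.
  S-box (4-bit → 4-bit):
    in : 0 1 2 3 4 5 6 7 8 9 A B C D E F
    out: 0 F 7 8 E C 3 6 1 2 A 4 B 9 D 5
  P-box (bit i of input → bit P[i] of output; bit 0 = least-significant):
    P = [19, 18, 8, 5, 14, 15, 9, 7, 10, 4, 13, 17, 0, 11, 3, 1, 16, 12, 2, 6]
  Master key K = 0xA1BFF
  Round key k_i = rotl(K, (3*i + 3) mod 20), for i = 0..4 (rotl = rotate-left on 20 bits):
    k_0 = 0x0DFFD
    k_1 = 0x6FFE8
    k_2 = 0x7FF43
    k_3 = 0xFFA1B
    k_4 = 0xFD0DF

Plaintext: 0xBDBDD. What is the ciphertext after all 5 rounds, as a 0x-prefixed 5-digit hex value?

0xA1F0E

s_0 = plaintext = 0xBDBDD
s_1 = Round(s_0, k_0) = 0x8BF5A
s_2 = Round(s_1, k_1) = 0x3D940
s_3 = Round(s_2, k_2) = 0x77D90
s_4 = Round(s_3, k_3) = 0xD6617
s_5 = Round(s_4, k_4) = 0xA1F0E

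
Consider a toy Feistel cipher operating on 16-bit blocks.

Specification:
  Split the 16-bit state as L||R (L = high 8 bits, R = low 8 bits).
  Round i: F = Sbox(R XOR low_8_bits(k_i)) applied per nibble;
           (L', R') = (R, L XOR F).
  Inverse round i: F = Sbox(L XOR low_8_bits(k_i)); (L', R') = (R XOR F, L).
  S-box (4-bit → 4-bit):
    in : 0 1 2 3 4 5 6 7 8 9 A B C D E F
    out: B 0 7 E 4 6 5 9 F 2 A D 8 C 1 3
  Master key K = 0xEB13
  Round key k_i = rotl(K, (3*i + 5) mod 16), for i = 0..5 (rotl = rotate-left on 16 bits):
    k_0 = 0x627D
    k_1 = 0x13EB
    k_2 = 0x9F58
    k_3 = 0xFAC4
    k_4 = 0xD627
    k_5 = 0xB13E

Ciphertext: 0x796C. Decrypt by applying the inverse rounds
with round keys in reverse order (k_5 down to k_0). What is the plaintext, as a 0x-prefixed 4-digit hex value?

0x0D37

s_0 = ciphertext = 0x796C
s_1 = InvRound(s_0, k_5) = 0x2579
s_2 = InvRound(s_1, k_4) = 0xCE25
s_3 = InvRound(s_2, k_3) = 0x9FCE
s_4 = InvRound(s_3, k_2) = 0x479F
s_5 = InvRound(s_4, k_1) = 0x3747
s_6 = InvRound(s_5, k_0) = 0x0D37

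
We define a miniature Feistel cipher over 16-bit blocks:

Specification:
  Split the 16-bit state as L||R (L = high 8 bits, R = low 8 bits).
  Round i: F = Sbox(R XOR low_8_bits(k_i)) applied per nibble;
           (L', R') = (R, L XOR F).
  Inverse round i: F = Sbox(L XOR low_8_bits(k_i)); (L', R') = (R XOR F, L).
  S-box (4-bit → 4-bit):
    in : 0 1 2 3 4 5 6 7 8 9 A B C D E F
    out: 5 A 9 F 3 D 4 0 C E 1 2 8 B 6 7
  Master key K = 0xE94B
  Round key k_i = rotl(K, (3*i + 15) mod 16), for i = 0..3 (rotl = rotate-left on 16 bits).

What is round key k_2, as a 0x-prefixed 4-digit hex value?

K = 0xE94B
k_0 = rotl(K, (3*0+15) mod 16) = rotl(K, 15) = 0xF4A5
k_1 = rotl(K, (3*1+15) mod 16) = rotl(K, 2) = 0xA52F
k_2 = rotl(K, (3*2+15) mod 16) = rotl(K, 5) = 0x297D

0x297D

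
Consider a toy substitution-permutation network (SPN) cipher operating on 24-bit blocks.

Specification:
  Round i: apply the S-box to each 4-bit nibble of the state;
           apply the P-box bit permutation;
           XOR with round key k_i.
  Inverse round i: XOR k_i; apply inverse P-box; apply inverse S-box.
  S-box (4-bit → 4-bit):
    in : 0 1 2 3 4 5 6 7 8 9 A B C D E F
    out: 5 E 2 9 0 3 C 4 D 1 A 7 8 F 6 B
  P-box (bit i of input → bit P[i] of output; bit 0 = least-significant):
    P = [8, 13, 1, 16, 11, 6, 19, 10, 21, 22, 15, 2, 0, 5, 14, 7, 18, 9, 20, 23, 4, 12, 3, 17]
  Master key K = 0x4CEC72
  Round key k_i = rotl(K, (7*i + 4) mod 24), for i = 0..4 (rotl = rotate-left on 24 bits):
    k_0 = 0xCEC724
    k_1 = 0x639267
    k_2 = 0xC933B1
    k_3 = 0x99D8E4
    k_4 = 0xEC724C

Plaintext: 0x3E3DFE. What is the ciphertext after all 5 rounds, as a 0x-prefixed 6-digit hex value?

0x08E376

s_0 = plaintext = 0x3E3DFE
s_1 = Round(s_0, k_0) = 0xBC69F3
s_2 = Round(s_1, k_1) = 0xC2CFBF
s_3 = Round(s_2, k_2) = 0xA21875
s_4 = Round(s_3, k_3) = 0xB32B40
s_5 = Round(s_4, k_4) = 0x08E376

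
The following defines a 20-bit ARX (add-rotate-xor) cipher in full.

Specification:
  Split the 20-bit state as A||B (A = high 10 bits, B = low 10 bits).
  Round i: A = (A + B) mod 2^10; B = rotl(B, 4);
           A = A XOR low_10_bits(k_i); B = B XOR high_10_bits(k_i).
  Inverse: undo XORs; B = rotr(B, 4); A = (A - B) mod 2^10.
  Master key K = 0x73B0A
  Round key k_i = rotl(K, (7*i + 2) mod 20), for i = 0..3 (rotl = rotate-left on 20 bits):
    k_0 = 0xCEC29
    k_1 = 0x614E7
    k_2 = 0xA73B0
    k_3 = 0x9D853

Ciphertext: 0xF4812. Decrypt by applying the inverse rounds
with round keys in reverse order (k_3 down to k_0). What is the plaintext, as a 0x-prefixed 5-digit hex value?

s_0 = ciphertext = 0xF4812
s_1 = InvRound(s_0, k_3) = 0x96D26
s_2 = InvRound(s_1, k_2) = 0xCC2BB
s_3 = InvRound(s_2, k_1) = 0x093B3
s_4 = InvRound(s_3, k_0) = 0x81608

0x81608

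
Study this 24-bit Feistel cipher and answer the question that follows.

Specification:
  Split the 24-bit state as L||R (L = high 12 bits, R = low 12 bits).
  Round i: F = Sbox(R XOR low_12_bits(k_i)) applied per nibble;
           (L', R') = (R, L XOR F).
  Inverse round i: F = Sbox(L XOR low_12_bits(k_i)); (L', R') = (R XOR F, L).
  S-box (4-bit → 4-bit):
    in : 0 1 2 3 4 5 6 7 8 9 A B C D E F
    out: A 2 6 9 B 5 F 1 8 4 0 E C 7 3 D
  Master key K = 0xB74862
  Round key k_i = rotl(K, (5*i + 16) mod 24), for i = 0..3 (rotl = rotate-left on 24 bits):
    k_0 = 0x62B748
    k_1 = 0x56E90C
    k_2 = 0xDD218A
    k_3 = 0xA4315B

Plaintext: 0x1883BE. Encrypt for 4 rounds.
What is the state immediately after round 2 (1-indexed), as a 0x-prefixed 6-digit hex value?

0xA57AE0

s_0 = plaintext = 0x1883BE
s_1 = Round(s_0, k_0) = 0x3BEA57
s_2 = Round(s_1, k_1) = 0xA57AE0
s_3 = Round(s_2, k_2) = 0xAE04A7
s_4 = Round(s_3, k_3) = 0x4A7F3C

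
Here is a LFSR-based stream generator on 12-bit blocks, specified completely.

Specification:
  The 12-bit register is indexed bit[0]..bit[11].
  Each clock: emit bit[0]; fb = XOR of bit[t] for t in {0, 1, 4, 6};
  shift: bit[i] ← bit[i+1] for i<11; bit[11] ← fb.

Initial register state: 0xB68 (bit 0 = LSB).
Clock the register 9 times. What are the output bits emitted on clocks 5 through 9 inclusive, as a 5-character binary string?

01101

reg_0 = 0xB68
clock 1: out=0, reg = 0xDB4
clock 2: out=0, reg = 0xEDA
clock 3: out=0, reg = 0xF6D
clock 4: out=1, reg = 0x7B6
clock 5: out=0, reg = 0x3DB
clock 6: out=1, reg = 0x1ED
clock 7: out=1, reg = 0x0F6
clock 8: out=0, reg = 0x87B
clock 9: out=1, reg = 0x43D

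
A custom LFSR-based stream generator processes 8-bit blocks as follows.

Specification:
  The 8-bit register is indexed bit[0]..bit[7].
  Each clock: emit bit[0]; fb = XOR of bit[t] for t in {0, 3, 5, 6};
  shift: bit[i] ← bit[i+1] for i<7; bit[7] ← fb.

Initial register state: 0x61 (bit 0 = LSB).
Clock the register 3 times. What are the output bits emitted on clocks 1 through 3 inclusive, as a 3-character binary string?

100

reg_0 = 0x61
clock 1: out=1, reg = 0xB0
clock 2: out=0, reg = 0xD8
clock 3: out=0, reg = 0x6C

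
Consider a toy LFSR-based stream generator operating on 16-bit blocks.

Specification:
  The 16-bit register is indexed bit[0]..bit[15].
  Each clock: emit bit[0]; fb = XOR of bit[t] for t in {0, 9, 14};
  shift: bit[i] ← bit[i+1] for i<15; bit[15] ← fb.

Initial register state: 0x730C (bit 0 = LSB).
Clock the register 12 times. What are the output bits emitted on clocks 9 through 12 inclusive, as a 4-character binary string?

reg_0 = 0x730C
clock 1: out=0, reg = 0x3986
clock 2: out=0, reg = 0x1CC3
clock 3: out=1, reg = 0x8E61
clock 4: out=1, reg = 0x4730
clock 5: out=0, reg = 0x2398
clock 6: out=0, reg = 0x91CC
clock 7: out=0, reg = 0x48E6
clock 8: out=0, reg = 0xA473
clock 9: out=1, reg = 0xD239
clock 10: out=1, reg = 0xE91C
clock 11: out=0, reg = 0xF48E
clock 12: out=0, reg = 0xFA47

1100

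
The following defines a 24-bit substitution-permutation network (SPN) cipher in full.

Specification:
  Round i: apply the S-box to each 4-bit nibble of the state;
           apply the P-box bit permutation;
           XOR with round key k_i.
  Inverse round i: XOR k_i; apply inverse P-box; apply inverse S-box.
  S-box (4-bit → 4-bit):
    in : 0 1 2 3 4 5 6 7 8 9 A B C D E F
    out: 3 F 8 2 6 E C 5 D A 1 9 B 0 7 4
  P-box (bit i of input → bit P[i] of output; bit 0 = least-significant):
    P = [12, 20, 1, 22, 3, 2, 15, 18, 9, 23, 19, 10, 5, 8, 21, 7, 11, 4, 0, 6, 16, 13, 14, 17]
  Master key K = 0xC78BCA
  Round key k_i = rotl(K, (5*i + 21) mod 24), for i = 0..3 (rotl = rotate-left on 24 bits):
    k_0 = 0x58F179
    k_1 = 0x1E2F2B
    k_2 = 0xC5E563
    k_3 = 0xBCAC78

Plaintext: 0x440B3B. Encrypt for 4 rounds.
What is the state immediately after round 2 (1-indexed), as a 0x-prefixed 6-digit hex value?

s_0 = plaintext = 0x440B3B
s_1 = Round(s_0, k_0) = 0x18864C
s_2 = Round(s_1, k_1) = 0x65D3CE
s_3 = Round(s_2, k_2) = 0x53B53C
s_4 = Round(s_3, k_3) = 0x66D8CC

0x65D3CE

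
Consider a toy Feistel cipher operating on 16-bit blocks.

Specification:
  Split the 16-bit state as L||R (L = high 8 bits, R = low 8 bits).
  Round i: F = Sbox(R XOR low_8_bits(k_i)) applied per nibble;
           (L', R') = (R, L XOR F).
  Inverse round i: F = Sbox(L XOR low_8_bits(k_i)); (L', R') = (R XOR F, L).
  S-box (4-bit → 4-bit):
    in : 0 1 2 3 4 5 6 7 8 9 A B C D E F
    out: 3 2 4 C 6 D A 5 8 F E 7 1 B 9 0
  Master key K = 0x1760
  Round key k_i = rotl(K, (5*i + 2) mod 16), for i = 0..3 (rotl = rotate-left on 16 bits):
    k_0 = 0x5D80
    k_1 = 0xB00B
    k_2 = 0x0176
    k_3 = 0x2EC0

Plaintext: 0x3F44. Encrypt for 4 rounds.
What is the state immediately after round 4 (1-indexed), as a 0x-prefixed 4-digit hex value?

0x737C

s_0 = plaintext = 0x3F44
s_1 = Round(s_0, k_0) = 0x4429
s_2 = Round(s_1, k_1) = 0x2900
s_3 = Round(s_2, k_2) = 0x0073
s_4 = Round(s_3, k_3) = 0x737C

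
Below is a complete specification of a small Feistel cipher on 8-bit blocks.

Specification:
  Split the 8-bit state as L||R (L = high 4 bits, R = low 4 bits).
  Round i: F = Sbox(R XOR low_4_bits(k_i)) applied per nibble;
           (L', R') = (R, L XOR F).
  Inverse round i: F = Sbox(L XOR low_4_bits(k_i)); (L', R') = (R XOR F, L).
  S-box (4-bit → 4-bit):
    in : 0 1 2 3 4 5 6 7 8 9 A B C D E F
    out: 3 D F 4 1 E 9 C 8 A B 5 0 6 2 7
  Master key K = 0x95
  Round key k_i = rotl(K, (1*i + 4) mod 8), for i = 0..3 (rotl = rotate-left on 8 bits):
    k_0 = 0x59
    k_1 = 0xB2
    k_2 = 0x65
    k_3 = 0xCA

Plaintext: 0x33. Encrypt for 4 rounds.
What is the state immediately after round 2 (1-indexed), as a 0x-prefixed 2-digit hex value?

0x88

s_0 = plaintext = 0x33
s_1 = Round(s_0, k_0) = 0x38
s_2 = Round(s_1, k_1) = 0x88
s_3 = Round(s_2, k_2) = 0x8E
s_4 = Round(s_3, k_3) = 0xE9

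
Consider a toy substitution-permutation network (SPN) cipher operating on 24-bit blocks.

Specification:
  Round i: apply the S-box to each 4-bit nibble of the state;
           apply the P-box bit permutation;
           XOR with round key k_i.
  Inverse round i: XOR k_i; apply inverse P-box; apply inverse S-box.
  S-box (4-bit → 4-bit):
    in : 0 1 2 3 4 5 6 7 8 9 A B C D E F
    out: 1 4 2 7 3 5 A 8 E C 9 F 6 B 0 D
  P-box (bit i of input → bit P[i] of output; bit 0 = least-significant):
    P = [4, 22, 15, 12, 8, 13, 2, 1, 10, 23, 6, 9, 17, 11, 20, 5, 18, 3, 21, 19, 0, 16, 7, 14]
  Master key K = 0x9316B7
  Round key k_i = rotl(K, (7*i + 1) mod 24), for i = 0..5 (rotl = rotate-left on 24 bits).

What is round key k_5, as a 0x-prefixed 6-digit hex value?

K = 0x9316B7
k_0 = rotl(K, (7*0+1) mod 24) = rotl(K, 1) = 0x262D6F
k_1 = rotl(K, (7*1+1) mod 24) = rotl(K, 8) = 0x16B793
k_2 = rotl(K, (7*2+1) mod 24) = rotl(K, 15) = 0x5BC98B
k_3 = rotl(K, (7*3+1) mod 24) = rotl(K, 22) = 0xE4C5AD
k_4 = rotl(K, (7*4+1) mod 24) = rotl(K, 5) = 0x62D6F2
k_5 = rotl(K, (7*5+1) mod 24) = rotl(K, 12) = 0x6B7931

0x6B7931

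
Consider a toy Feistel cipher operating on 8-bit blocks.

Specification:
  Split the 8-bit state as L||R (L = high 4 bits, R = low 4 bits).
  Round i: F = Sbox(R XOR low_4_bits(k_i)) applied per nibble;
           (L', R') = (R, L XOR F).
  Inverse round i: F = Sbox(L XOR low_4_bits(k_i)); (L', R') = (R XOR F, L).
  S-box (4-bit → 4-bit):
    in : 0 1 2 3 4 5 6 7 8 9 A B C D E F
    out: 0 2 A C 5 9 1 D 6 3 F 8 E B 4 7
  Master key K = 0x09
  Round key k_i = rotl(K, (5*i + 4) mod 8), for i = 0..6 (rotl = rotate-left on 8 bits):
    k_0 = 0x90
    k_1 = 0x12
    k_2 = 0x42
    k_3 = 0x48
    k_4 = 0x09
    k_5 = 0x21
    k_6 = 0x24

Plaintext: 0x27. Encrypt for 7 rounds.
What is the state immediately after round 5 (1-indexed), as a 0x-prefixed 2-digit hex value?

0x08

s_0 = plaintext = 0x27
s_1 = Round(s_0, k_0) = 0x7F
s_2 = Round(s_1, k_1) = 0xFC
s_3 = Round(s_2, k_2) = 0xCB
s_4 = Round(s_3, k_3) = 0xB0
s_5 = Round(s_4, k_4) = 0x08
s_6 = Round(s_5, k_5) = 0x83
s_7 = Round(s_6, k_6) = 0x35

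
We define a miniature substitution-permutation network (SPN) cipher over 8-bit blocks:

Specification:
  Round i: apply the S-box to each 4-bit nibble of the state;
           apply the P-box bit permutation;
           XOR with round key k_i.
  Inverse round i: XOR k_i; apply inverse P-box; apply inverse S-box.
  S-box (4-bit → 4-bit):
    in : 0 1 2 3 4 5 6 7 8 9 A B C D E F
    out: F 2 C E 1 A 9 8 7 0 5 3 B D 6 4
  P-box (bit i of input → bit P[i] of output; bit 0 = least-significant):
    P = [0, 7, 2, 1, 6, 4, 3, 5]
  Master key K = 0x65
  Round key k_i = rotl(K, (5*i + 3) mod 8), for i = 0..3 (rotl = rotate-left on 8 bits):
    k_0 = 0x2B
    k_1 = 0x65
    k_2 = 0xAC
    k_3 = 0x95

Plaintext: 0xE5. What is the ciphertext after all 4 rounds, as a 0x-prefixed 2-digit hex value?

0x31

s_0 = plaintext = 0xE5
s_1 = Round(s_0, k_0) = 0xB1
s_2 = Round(s_1, k_1) = 0xB5
s_3 = Round(s_2, k_2) = 0x7E
s_4 = Round(s_3, k_3) = 0x31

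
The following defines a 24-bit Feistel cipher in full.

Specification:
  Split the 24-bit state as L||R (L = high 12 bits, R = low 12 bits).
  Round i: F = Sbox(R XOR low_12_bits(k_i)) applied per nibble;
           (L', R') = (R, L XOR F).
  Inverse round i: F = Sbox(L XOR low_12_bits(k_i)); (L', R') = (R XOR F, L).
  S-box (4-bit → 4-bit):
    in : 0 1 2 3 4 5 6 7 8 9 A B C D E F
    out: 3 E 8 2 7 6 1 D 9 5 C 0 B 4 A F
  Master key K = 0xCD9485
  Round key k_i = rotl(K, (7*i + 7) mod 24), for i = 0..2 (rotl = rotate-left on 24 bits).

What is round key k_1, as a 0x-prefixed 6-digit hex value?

0x217365

K = 0xCD9485
k_0 = rotl(K, (7*0+7) mod 24) = rotl(K, 7) = 0xCA42E6
k_1 = rotl(K, (7*1+7) mod 24) = rotl(K, 14) = 0x217365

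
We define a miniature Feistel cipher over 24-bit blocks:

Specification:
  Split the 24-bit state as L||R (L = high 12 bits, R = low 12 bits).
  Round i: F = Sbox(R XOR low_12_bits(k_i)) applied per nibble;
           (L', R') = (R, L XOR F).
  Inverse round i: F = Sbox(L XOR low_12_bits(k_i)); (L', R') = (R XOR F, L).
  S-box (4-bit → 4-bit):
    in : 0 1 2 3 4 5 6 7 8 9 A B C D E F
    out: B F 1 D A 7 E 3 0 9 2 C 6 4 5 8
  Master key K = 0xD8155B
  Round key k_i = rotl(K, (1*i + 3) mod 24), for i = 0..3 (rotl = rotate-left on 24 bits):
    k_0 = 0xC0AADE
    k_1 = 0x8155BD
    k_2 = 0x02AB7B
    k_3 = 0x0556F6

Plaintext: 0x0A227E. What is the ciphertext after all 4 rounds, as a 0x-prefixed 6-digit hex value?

0x5C1877

s_0 = plaintext = 0x0A227E
s_1 = Round(s_0, k_0) = 0x27E089
s_2 = Round(s_1, k_1) = 0x0895A4
s_3 = Round(s_2, k_2) = 0x5A45C1
s_4 = Round(s_3, k_3) = 0x5C1877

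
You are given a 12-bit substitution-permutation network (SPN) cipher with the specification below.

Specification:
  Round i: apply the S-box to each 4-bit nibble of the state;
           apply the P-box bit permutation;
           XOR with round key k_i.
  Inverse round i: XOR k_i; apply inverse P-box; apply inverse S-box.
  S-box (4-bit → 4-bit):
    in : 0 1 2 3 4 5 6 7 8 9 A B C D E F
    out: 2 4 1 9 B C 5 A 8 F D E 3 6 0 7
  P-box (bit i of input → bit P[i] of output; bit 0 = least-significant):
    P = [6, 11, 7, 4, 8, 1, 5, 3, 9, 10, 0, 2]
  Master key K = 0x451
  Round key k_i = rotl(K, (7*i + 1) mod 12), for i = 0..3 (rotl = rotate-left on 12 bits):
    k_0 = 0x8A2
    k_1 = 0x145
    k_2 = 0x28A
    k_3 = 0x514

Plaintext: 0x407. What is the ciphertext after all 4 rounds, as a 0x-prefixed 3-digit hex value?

s_0 = plaintext = 0x407
s_1 = Round(s_0, k_0) = 0x6B4
s_2 = Round(s_1, k_1) = 0xB3E
s_3 = Round(s_2, k_2) = 0x787
s_4 = Round(s_3, k_3) = 0x908

0x908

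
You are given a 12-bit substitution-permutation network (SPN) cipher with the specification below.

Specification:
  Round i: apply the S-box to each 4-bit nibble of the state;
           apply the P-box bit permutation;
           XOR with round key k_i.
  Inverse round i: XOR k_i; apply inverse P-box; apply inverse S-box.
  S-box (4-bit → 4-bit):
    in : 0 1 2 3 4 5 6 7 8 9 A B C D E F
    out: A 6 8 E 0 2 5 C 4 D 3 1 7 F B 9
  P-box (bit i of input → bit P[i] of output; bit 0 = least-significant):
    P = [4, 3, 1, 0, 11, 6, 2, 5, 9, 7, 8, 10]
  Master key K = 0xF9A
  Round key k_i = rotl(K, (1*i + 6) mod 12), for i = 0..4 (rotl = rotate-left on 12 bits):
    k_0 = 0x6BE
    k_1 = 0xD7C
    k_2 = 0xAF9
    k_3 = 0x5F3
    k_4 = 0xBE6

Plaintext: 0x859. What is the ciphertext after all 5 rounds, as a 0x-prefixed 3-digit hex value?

s_0 = plaintext = 0x859
s_1 = Round(s_0, k_0) = 0x7ED
s_2 = Round(s_1, k_1) = 0x007
s_3 = Round(s_2, k_2) = 0xE1A
s_4 = Round(s_3, k_3) = 0x32F
s_5 = Round(s_4, k_4) = 0xE57

0xE57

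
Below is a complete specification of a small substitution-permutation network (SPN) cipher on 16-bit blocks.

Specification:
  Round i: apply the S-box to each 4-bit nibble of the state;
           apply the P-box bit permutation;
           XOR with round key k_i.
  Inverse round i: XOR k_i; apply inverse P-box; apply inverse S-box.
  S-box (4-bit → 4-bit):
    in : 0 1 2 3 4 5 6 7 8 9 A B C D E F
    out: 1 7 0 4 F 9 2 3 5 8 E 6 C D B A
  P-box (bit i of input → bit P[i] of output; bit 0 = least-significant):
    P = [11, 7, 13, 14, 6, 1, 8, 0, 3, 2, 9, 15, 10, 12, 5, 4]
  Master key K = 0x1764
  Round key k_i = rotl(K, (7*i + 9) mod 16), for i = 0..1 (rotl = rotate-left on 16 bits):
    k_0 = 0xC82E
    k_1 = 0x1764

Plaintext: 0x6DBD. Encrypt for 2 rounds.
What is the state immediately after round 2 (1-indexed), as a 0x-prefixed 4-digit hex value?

0x7DC4

s_0 = plaintext = 0x6DBD
s_1 = Round(s_0, k_0) = 0x3324
s_2 = Round(s_1, k_1) = 0x7DC4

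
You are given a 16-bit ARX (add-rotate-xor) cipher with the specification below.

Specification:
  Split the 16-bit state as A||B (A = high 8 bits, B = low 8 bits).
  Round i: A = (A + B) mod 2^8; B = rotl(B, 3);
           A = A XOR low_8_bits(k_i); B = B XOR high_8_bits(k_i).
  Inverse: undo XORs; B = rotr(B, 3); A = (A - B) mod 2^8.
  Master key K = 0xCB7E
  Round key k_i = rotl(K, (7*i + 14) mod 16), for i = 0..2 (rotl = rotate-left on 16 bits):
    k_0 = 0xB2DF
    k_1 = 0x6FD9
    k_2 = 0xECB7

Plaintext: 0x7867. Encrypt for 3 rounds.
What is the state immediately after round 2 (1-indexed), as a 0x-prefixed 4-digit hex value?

0x5023

s_0 = plaintext = 0x7867
s_1 = Round(s_0, k_0) = 0x0089
s_2 = Round(s_1, k_1) = 0x5023
s_3 = Round(s_2, k_2) = 0xC4F5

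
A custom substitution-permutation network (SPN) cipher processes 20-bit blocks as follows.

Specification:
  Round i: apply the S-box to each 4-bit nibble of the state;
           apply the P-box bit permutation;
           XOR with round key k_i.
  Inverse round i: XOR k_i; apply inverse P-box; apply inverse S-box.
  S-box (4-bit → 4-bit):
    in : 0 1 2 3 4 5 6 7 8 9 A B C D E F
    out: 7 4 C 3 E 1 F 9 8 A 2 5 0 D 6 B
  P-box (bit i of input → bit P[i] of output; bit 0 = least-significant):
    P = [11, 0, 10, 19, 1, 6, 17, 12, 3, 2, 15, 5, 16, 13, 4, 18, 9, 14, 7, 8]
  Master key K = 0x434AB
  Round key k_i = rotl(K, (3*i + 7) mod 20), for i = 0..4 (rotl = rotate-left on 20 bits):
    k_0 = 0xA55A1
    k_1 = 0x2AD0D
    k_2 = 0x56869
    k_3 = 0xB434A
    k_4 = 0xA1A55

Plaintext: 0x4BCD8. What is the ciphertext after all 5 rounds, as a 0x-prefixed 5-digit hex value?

s_0 = plaintext = 0x4BCD8
s_1 = Round(s_0, k_0) = 0x10433
s_2 = Round(s_1, k_1) = 0x305FA
s_3 = Round(s_2, k_2) = 0x41A32
s_4 = Round(s_3, k_3) = 0x3069C
s_5 = Round(s_4, k_4) = 0xBE829

0xBE829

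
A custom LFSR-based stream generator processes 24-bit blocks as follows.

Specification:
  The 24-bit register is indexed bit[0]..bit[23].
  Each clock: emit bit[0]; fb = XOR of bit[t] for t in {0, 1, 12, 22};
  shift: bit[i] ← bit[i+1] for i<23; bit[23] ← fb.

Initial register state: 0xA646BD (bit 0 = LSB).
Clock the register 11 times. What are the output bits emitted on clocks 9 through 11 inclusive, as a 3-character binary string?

011

reg_0 = 0xA646BD
clock 1: out=1, reg = 0xD3235E
clock 2: out=0, reg = 0x6991AF
clock 3: out=1, reg = 0x34C8D7
clock 4: out=1, reg = 0x1A646B
clock 5: out=1, reg = 0x0D3235
clock 6: out=1, reg = 0x06991A
clock 7: out=0, reg = 0x034C8D
clock 8: out=1, reg = 0x81A646
clock 9: out=0, reg = 0xC0D323
clock 10: out=1, reg = 0x606991
clock 11: out=1, reg = 0x3034C8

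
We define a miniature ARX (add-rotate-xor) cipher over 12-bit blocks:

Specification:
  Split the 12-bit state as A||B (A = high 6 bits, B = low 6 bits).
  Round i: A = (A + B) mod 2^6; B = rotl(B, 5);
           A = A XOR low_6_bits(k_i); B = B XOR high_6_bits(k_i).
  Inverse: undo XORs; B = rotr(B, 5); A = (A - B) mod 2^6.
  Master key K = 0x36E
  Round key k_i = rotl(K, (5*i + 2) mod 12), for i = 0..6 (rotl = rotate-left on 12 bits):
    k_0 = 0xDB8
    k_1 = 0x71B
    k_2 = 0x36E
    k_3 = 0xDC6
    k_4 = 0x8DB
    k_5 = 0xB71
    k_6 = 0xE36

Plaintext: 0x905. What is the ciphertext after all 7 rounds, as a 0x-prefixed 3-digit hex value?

0x290

s_0 = plaintext = 0x905
s_1 = Round(s_0, k_0) = 0x454
s_2 = Round(s_1, k_1) = 0xF96
s_3 = Round(s_2, k_2) = 0xE86
s_4 = Round(s_3, k_3) = 0x1B4
s_5 = Round(s_4, k_4) = 0x879
s_6 = Round(s_5, k_5) = 0xAD1
s_7 = Round(s_6, k_6) = 0x290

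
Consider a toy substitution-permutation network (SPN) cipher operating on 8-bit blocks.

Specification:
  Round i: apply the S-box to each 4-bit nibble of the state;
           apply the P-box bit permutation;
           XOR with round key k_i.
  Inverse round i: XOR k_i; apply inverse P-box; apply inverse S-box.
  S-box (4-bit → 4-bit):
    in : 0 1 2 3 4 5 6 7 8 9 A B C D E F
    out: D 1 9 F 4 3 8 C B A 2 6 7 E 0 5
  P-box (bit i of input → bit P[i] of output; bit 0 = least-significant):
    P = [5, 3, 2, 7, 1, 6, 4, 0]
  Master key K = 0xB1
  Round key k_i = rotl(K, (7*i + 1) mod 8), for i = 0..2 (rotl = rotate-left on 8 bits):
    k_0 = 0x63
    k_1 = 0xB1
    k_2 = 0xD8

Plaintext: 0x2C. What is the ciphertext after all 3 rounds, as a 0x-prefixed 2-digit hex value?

0x17

s_0 = plaintext = 0x2C
s_1 = Round(s_0, k_0) = 0x4C
s_2 = Round(s_1, k_1) = 0x8D
s_3 = Round(s_2, k_2) = 0x17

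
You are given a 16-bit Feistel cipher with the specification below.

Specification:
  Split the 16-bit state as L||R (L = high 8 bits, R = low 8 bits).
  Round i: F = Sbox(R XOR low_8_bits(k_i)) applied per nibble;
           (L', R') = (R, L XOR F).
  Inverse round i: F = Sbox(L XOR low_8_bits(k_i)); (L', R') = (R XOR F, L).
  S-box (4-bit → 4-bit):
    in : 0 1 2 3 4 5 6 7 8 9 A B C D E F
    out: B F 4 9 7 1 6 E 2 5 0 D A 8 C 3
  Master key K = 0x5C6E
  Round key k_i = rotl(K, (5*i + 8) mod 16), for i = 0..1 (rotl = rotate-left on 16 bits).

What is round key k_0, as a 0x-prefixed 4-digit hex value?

K = 0x5C6E
k_0 = rotl(K, (5*0+8) mod 16) = rotl(K, 8) = 0x6E5C

0x6E5C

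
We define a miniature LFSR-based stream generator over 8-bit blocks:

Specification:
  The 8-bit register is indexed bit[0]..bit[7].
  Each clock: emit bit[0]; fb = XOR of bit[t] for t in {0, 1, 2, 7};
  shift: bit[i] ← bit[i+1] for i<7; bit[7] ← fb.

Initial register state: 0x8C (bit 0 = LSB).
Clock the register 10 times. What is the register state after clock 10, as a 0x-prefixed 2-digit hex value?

0x96

reg_0 = 0x8C
clock 1: out=0, reg = 0x46
clock 2: out=0, reg = 0x23
clock 3: out=1, reg = 0x11
clock 4: out=1, reg = 0x88
clock 5: out=0, reg = 0xC4
clock 6: out=0, reg = 0x62
clock 7: out=0, reg = 0xB1
clock 8: out=1, reg = 0x58
clock 9: out=0, reg = 0x2C
clock 10: out=0, reg = 0x96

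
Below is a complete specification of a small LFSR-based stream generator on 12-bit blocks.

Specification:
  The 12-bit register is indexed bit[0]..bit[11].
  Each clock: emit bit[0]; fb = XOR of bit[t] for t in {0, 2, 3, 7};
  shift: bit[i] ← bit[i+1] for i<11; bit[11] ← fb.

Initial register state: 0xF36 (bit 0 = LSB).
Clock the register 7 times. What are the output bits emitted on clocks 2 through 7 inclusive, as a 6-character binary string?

110110

reg_0 = 0xF36
clock 1: out=0, reg = 0xF9B
clock 2: out=1, reg = 0xFCD
clock 3: out=1, reg = 0x7E6
clock 4: out=0, reg = 0x3F3
clock 5: out=1, reg = 0x1F9
clock 6: out=1, reg = 0x8FC
clock 7: out=0, reg = 0xC7E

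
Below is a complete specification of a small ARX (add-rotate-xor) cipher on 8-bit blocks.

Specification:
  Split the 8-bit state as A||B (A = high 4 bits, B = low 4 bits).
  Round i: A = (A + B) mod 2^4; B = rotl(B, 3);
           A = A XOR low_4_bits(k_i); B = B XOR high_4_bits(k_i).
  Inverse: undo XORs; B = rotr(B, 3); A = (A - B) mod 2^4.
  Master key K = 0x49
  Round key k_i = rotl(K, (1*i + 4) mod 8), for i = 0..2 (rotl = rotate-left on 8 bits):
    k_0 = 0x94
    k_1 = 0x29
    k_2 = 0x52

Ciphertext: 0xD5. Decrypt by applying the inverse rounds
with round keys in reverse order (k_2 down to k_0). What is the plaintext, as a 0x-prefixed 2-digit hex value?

0xBB

s_0 = ciphertext = 0xD5
s_1 = InvRound(s_0, k_2) = 0xF0
s_2 = InvRound(s_1, k_1) = 0x24
s_3 = InvRound(s_2, k_0) = 0xBB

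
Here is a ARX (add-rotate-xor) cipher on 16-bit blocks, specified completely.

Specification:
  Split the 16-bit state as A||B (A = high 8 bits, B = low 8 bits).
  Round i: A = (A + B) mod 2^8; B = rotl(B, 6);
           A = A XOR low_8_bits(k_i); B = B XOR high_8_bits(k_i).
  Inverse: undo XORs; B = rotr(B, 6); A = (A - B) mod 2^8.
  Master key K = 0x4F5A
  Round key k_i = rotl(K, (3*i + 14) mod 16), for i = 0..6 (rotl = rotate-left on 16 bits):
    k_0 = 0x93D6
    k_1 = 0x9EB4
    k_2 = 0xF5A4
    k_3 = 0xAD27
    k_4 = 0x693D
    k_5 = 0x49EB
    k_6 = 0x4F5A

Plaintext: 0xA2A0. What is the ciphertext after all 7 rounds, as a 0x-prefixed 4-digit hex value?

s_0 = plaintext = 0xA2A0
s_1 = Round(s_0, k_0) = 0x94BB
s_2 = Round(s_1, k_1) = 0xFB70
s_3 = Round(s_2, k_2) = 0xCFE9
s_4 = Round(s_3, k_3) = 0x9FD7
s_5 = Round(s_4, k_4) = 0x4B9C
s_6 = Round(s_5, k_5) = 0x0C6E
s_7 = Round(s_6, k_6) = 0x20D4

0x20D4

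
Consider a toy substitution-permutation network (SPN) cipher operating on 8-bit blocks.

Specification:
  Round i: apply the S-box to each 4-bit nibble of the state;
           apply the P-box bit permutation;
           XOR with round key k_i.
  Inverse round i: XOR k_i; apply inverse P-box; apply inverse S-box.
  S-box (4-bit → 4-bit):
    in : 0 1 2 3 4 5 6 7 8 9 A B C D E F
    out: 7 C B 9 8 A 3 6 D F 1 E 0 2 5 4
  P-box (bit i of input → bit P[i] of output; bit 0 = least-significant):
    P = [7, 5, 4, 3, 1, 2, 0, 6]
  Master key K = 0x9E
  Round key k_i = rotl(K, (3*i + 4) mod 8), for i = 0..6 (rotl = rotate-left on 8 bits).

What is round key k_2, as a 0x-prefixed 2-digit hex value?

0x7A

K = 0x9E
k_0 = rotl(K, (3*0+4) mod 8) = rotl(K, 4) = 0xE9
k_1 = rotl(K, (3*1+4) mod 8) = rotl(K, 7) = 0x4F
k_2 = rotl(K, (3*2+4) mod 8) = rotl(K, 2) = 0x7A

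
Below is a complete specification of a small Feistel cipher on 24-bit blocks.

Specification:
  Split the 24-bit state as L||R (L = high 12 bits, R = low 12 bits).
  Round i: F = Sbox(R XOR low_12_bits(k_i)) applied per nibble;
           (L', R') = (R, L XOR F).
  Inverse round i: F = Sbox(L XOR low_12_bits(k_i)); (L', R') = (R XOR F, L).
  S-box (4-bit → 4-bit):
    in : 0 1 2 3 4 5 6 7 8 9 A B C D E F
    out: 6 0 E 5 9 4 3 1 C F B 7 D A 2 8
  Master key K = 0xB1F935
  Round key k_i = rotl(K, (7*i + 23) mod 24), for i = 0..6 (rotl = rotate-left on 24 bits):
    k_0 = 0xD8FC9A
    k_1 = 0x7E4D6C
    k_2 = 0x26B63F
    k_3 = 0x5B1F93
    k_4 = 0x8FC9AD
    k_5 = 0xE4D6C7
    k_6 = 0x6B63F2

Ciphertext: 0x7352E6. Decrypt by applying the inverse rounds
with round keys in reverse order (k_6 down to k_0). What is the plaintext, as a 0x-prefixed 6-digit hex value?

s_0 = ciphertext = 0x7352E6
s_1 = InvRound(s_0, k_6) = 0xB37735
s_2 = InvRound(s_1, k_5) = 0xDB3B37
s_3 = InvRound(s_2, k_4) = 0x235DB3
s_4 = InvRound(s_3, k_3) = 0x700235
s_5 = InvRound(s_4, k_2) = 0x26D700
s_6 = InvRound(s_5, k_1) = 0xF6026D
s_7 = InvRound(s_6, k_0) = 0x7E6F60

0x7E6F60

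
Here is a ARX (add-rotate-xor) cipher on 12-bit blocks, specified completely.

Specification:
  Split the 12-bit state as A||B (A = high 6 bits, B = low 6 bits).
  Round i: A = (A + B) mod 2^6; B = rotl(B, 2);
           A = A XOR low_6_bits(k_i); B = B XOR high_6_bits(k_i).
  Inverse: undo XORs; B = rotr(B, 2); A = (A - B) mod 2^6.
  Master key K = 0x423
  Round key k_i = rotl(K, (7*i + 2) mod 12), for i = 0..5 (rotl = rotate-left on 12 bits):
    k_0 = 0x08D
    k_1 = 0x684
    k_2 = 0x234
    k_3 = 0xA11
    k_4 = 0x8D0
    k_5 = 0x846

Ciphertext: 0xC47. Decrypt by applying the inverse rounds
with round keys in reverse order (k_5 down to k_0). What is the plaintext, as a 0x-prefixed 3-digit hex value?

s_0 = ciphertext = 0xC47
s_1 = InvRound(s_0, k_5) = 0x3A9
s_2 = InvRound(s_1, k_4) = 0xF22
s_3 = InvRound(s_2, k_3) = 0x2E2
s_4 = InvRound(s_3, k_2) = 0x56A
s_5 = InvRound(s_4, k_1) = 0x14C
s_6 = InvRound(s_5, k_0) = 0x963

0x963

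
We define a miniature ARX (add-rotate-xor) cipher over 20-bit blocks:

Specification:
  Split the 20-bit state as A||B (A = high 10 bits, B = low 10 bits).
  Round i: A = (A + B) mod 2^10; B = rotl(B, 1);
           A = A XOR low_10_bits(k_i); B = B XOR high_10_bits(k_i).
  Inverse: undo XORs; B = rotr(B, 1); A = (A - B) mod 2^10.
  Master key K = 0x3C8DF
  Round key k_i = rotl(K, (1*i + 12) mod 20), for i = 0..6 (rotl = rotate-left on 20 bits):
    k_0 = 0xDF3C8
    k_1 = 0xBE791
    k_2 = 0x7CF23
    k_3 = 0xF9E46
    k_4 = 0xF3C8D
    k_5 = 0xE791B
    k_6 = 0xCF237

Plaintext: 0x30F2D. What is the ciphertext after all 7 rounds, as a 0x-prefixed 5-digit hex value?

0x161D3

s_0 = plaintext = 0x30F2D
s_1 = Round(s_0, k_0) = 0x0E127
s_2 = Round(s_1, k_1) = 0xB38B7
s_3 = Round(s_2, k_2) = 0x2989D
s_4 = Round(s_3, k_3) = 0xC16DD
s_5 = Round(s_4, k_4) = 0x5BE74
s_6 = Round(s_5, k_5) = 0xBE377
s_7 = Round(s_6, k_6) = 0x161D3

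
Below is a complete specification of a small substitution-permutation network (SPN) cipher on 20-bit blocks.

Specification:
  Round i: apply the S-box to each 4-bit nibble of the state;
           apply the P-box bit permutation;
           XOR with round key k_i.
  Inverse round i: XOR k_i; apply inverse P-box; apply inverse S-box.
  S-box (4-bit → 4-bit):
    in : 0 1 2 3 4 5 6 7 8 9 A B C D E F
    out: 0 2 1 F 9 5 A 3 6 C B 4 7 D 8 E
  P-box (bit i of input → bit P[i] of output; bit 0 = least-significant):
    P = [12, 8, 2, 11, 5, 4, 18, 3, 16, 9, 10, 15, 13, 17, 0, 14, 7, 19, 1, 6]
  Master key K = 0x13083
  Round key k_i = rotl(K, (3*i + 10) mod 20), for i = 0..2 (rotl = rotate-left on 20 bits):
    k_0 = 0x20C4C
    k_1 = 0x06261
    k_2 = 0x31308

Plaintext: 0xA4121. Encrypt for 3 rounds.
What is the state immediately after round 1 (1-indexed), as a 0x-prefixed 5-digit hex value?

0xA6FAC

s_0 = plaintext = 0xA4121
s_1 = Round(s_0, k_0) = 0xA6FAC
s_2 = Round(s_1, k_1) = 0xAB59D
s_3 = Round(s_2, k_2) = 0xE0FC5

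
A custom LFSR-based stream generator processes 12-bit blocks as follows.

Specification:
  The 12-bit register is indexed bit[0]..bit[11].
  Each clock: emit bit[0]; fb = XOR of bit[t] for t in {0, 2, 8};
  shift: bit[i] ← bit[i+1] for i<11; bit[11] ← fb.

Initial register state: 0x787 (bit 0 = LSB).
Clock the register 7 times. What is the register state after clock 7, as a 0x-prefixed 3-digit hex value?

reg_0 = 0x787
clock 1: out=1, reg = 0xBC3
clock 2: out=1, reg = 0x5E1
clock 3: out=1, reg = 0x2F0
clock 4: out=0, reg = 0x178
clock 5: out=0, reg = 0x8BC
clock 6: out=0, reg = 0xC5E
clock 7: out=0, reg = 0xE2F

0xE2F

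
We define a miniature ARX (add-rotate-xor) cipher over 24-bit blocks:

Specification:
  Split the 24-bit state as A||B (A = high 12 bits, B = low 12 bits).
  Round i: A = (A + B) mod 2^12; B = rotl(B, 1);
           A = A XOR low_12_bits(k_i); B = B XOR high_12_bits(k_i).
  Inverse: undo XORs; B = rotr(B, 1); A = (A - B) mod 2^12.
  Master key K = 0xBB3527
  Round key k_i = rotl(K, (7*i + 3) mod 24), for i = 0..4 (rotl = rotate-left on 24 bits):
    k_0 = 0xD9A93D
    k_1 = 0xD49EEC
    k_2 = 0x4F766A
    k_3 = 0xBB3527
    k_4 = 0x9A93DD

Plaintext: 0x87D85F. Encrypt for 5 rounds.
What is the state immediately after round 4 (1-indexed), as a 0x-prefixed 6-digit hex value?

0x45EE54

s_0 = plaintext = 0x87D85F
s_1 = Round(s_0, k_0) = 0x9E1D25
s_2 = Round(s_1, k_1) = 0x9EA702
s_3 = Round(s_2, k_2) = 0x686AF3
s_4 = Round(s_3, k_3) = 0x45EE54
s_5 = Round(s_4, k_4) = 0x16F500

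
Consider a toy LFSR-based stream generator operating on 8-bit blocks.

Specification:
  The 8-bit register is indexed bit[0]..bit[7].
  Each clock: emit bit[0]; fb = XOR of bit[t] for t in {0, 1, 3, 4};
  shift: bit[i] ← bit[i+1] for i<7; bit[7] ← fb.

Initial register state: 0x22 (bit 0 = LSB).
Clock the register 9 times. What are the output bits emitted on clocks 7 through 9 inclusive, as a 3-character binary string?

001

reg_0 = 0x22
clock 1: out=0, reg = 0x91
clock 2: out=1, reg = 0x48
clock 3: out=0, reg = 0xA4
clock 4: out=0, reg = 0x52
clock 5: out=0, reg = 0x29
clock 6: out=1, reg = 0x14
clock 7: out=0, reg = 0x8A
clock 8: out=0, reg = 0x45
clock 9: out=1, reg = 0xA2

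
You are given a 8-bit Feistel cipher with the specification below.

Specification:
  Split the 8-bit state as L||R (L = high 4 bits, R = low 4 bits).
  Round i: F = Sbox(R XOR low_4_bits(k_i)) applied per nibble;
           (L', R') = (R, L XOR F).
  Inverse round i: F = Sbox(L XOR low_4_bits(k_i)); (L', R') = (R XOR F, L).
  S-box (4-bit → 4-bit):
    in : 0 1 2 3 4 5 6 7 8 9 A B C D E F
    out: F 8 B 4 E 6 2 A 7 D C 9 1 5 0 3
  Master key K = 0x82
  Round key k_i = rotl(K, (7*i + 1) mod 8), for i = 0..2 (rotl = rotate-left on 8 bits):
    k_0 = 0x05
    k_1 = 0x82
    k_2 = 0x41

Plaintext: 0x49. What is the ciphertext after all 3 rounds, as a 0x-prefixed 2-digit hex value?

0x3E

s_0 = plaintext = 0x49
s_1 = Round(s_0, k_0) = 0x95
s_2 = Round(s_1, k_1) = 0x53
s_3 = Round(s_2, k_2) = 0x3E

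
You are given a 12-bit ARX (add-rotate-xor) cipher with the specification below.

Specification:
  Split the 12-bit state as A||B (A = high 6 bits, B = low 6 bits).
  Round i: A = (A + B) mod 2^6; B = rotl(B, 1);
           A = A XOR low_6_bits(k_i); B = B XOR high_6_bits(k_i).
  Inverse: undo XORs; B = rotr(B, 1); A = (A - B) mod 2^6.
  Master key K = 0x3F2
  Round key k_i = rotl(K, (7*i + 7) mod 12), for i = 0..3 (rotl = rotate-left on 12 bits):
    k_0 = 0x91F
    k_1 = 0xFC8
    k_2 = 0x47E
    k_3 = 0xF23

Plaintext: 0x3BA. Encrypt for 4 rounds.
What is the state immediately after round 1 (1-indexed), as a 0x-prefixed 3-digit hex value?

0x5D1

s_0 = plaintext = 0x3BA
s_1 = Round(s_0, k_0) = 0x5D1
s_2 = Round(s_1, k_1) = 0x81D
s_3 = Round(s_2, k_2) = 0x0EB
s_4 = Round(s_3, k_3) = 0x36B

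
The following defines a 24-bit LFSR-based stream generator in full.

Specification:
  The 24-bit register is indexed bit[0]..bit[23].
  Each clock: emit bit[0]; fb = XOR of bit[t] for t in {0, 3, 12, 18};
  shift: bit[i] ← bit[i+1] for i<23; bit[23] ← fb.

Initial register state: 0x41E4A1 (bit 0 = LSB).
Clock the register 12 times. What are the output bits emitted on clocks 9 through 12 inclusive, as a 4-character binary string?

0010

reg_0 = 0x41E4A1
clock 1: out=1, reg = 0xA0F250
clock 2: out=0, reg = 0xD07928
clock 3: out=0, reg = 0x683C94
clock 4: out=0, reg = 0xB41E4A
clock 5: out=0, reg = 0xDA0F25
clock 6: out=1, reg = 0xED0792
clock 7: out=0, reg = 0xF683C9
clock 8: out=1, reg = 0xFB41E4
clock 9: out=0, reg = 0x7DA0F2
clock 10: out=0, reg = 0xBED079
clock 11: out=1, reg = 0x5F683C
clock 12: out=0, reg = 0x2FB41E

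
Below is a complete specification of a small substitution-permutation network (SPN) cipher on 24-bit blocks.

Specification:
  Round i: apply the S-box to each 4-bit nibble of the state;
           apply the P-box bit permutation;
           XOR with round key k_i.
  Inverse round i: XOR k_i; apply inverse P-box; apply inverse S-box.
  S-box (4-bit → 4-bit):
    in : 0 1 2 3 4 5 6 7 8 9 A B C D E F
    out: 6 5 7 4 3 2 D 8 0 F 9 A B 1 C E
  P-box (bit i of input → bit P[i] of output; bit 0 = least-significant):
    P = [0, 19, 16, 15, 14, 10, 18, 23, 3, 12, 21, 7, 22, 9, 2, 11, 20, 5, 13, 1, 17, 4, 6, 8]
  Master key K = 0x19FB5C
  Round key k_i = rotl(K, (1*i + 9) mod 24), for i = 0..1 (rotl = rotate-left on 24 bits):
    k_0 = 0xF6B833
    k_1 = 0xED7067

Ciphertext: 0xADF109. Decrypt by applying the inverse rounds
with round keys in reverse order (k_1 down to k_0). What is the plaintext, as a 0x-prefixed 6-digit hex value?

s_0 = ciphertext = 0xADF109
s_1 = InvRound(s_0, k_1) = 0xEB1D87
s_2 = InvRound(s_1, k_0) = 0xB2370F

0xB2370F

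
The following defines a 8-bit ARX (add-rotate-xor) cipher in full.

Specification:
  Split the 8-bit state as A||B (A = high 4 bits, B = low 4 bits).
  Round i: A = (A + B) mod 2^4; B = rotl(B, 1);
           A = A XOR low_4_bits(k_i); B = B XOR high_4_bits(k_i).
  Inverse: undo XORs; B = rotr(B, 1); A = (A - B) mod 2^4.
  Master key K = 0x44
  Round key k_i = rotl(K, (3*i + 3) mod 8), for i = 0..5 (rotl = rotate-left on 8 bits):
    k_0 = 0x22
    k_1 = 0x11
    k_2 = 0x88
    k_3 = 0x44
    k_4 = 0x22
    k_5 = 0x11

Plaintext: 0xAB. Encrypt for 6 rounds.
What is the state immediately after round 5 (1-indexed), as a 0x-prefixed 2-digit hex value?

0x45

s_0 = plaintext = 0xAB
s_1 = Round(s_0, k_0) = 0x75
s_2 = Round(s_1, k_1) = 0xDB
s_3 = Round(s_2, k_2) = 0x0F
s_4 = Round(s_3, k_3) = 0xBB
s_5 = Round(s_4, k_4) = 0x45
s_6 = Round(s_5, k_5) = 0x8B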